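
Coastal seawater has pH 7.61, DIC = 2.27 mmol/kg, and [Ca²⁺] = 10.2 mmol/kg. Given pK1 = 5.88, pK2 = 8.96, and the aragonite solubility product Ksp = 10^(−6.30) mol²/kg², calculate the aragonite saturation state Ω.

Ω = 1.94

α₂ = 1 / (1 + [H⁺]/K2 + [H⁺]²/(K1K2)) = 1 / (1 + 10^+1.35 + 10^-0.38)
   = 1 / (1 + 22.387 + 0.41687) = 1/23.804 = 0.04201
[CO3²⁻] = α₂ × DIC = 0.04201 × 2.27 = 0.09536 mmol/kg
Ksp = 10^(−6.30) = 5.012×10^-7
Ω = [Ca²⁺][CO3²⁻]/Ksp = (10.2×10^-3)(9.536×10^-5) / 5.012×10^-7 = 1.94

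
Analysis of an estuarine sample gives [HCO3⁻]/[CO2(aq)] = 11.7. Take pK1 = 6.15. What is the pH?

pH = 7.22

From K1 = [H⁺][HCO3⁻]/[CO2(aq)]:  pH = pK1 + log₁₀([HCO3⁻]/[CO2(aq)])
log₁₀(11.7) = +1.068
pH = 6.15 + (+1.068) = 7.22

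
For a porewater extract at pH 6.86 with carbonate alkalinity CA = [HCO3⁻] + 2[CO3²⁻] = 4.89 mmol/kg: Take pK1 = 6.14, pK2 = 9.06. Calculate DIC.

DIC = 5.78 mmol/kg

CA = [HCO3⁻] + 2[CO3²⁻] = (α₁ + 2α₂)·DIC
At pH 6.86: [H⁺]/K1 = 10^-0.72 = 0.19055, K2/[H⁺] = 10^-2.20 = 0.0063096
α₁ = 1/(1 + 0.19055 + 0.0063096) = 1/1.1969 = 0.8355; α₂ = α₁·K2/[H⁺] = 0.005272
α₁ + 2α₂ = 0.8461
DIC = CA / (α₁ + 2α₂) = 4.89 / 0.8461 = 5.78 mmol/kg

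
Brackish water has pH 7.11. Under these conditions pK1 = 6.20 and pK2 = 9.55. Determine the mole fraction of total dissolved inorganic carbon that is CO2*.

α₀ = 1 / (1 + K1/[H⁺] + K1K2/[H⁺]²) = 1 / (1 + 10^+0.91 + 10^-1.53)
   = 1 / (1 + 8.1283 + 0.029512) = 1/9.1578 = 0.1092

α₀ = 0.109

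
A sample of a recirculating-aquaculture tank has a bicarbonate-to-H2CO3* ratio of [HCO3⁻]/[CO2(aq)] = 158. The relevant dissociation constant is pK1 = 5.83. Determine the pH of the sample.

pH = 8.03

From K1 = [H⁺][HCO3⁻]/[CO2(aq)]:  pH = pK1 + log₁₀([HCO3⁻]/[CO2(aq)])
log₁₀(158) = +2.199
pH = 5.83 + (+2.199) = 8.03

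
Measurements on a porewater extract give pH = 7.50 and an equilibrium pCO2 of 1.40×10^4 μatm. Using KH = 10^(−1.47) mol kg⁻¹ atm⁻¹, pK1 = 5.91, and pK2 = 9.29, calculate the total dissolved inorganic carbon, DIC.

DIC = 19.2 mmol/kg

[CO2*] = KH · pCO2 = 10^(−1.47) × 1.40×10^4×10^-6 = 4.744×10^-4 mol/kg
α₀ = 1/(1 + K1/[H⁺] + K1K2/[H⁺]²) = 1/(1 + 10^+1.59 + 10^-0.20) = 0.02467
DIC = [CO2*]/α₀ = 4.744×10^-4 / 0.02467 = 19.2 mmol/kg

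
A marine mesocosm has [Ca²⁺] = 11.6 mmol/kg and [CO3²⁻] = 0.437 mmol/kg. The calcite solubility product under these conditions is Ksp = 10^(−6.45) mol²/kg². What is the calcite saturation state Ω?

Ω = 14.3

Ksp = 10^(−6.45) = 3.548×10^-7
Ω = [Ca²⁺][CO3²⁻]/Ksp = (11.6×10^-3)(0.437×10^-3) / 3.548×10^-7 = 14.3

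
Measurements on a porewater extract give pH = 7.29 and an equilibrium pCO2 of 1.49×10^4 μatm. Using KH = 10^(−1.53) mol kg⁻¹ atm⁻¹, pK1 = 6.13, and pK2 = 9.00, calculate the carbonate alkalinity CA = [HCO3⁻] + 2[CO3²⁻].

[CO2*] = KH · pCO2 = 10^(−1.53) × 1.49×10^4×10^-6 = 4.397×10^-4 mol/kg
α₀ = 1/(1 + K1/[H⁺] + K1K2/[H⁺]²) = 1/(1 + 10^+1.16 + 10^-0.55) = 0.06355
DIC = [CO2*]/α₀ = 4.397×10^-4 / 0.06355 = 6.920 mmol/kg
CA = (α₁ + 2α₂)·DIC = (0.9185 + 2×0.01791) × 6.920 = 6.60 mmol/kg

CA = 6.60 mmol/kg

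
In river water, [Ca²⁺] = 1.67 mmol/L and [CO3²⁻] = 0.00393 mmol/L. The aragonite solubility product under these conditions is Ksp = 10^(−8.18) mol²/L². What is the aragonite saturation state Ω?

Ω = 0.993

Ksp = 10^(−8.18) = 6.607×10^-9
Ω = [Ca²⁺][CO3²⁻]/Ksp = (1.67×10^-3)(0.00393×10^-3) / 6.607×10^-9 = 0.993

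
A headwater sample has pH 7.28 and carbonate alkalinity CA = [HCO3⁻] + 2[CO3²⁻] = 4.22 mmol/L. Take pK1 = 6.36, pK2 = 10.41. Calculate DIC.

CA = [HCO3⁻] + 2[CO3²⁻] = (α₁ + 2α₂)·DIC
At pH 7.28: [H⁺]/K1 = 10^-0.92 = 0.12023, K2/[H⁺] = 10^-3.13 = 0.00074131
α₁ = 1/(1 + 0.12023 + 0.00074131) = 1/1.1210 = 0.8921; α₂ = α₁·K2/[H⁺] = 0.0006613
α₁ + 2α₂ = 0.8934
DIC = CA / (α₁ + 2α₂) = 4.22 / 0.8934 = 4.72 mmol/L

DIC = 4.72 mmol/L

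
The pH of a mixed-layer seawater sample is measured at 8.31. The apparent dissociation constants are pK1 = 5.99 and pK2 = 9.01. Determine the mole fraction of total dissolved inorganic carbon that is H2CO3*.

α₀ = 0.00397

α₀ = 1 / (1 + K1/[H⁺] + K1K2/[H⁺]²) = 1 / (1 + 10^+2.32 + 10^+1.62)
   = 1 / (1 + 208.93 + 41.687) = 1/251.62 = 0.003974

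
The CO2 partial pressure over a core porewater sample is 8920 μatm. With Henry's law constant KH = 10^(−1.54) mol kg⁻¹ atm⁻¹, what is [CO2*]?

KH = 10^(−1.54) = 2.884×10^-2 mol kg⁻¹ atm⁻¹
[CO2*] = KH · pCO2 = 2.884×10^-2 × 8920×10^-6 atm = 2.57×10^-4 mol/kg

[CO2*] = 257 μmol/kg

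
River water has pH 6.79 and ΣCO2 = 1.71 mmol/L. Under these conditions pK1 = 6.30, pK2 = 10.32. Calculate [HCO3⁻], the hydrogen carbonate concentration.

α₁ = 1 / (1 + [H⁺]/K1 + K2/[H⁺]) = 1 / (1 + 10^-0.49 + 10^-3.53)
   = 1 / (1 + 0.32359 + 0.00029512) = 1/1.3239 = 0.7554
[HCO3⁻] = α₁ × DIC = 0.7554 × 1.71 = 1.29 mmol/L

[HCO3⁻] = 1.29 mmol/L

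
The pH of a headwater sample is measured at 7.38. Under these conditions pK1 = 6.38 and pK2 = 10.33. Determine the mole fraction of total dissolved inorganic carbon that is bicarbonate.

α₁ = 0.908

α₁ = 1 / (1 + [H⁺]/K1 + K2/[H⁺]) = 1 / (1 + 10^-1.00 + 10^-2.95)
   = 1 / (1 + 0.10000 + 0.0011220) = 1/1.1011 = 0.9082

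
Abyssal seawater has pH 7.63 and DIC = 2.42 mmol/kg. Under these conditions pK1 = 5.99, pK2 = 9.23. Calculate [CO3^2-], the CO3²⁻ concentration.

α₂ = 1 / (1 + [H⁺]/K2 + [H⁺]²/(K1K2)) = 1 / (1 + 10^+1.60 + 10^-0.04)
   = 1 / (1 + 39.811 + 0.91201) = 1/41.723 = 0.02397
[CO3²⁻] = α₂ × DIC = 0.02397 × 2.42 = 0.0580 mmol/kg

[CO3²⁻] = 0.0580 mmol/kg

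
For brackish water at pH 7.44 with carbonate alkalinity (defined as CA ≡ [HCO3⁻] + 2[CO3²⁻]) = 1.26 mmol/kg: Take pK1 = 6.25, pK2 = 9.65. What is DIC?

DIC = 1.33 mmol/kg

CA = [HCO3⁻] + 2[CO3²⁻] = (α₁ + 2α₂)·DIC
At pH 7.44: [H⁺]/K1 = 10^-1.19 = 0.064565, K2/[H⁺] = 10^-2.21 = 0.0061660
α₁ = 1/(1 + 0.064565 + 0.0061660) = 1/1.0707 = 0.9339; α₂ = α₁·K2/[H⁺] = 0.005759
α₁ + 2α₂ = 0.9455
DIC = CA / (α₁ + 2α₂) = 1.26 / 0.9455 = 1.33 mmol/kg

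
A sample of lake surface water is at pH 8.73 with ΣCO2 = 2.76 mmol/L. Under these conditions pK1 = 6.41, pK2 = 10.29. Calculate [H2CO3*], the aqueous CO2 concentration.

α₀ = 1 / (1 + K1/[H⁺] + K1K2/[H⁺]²) = 1 / (1 + 10^+2.32 + 10^+0.76)
   = 1 / (1 + 208.93 + 5.7544) = 1/215.68 = 0.004636
[CO2*] = α₀ × DIC = 0.004636 × 2.76 = 0.0128 mmol/L = 12.8 μmol/L

[CO2*] = 12.8 μmol/L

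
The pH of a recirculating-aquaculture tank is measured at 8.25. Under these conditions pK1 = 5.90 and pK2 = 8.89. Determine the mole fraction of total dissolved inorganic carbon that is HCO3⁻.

α₁ = 1 / (1 + [H⁺]/K1 + K2/[H⁺]) = 1 / (1 + 10^-2.35 + 10^-0.64)
   = 1 / (1 + 0.0044668 + 0.22909) = 1/1.2336 = 0.8107

α₁ = 0.811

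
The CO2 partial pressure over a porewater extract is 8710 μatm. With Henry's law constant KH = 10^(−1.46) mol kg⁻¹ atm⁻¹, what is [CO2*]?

[CO2*] = 302 μmol/kg

KH = 10^(−1.46) = 3.467×10^-2 mol kg⁻¹ atm⁻¹
[CO2*] = KH · pCO2 = 3.467×10^-2 × 8710×10^-6 atm = 3.02×10^-4 mol/kg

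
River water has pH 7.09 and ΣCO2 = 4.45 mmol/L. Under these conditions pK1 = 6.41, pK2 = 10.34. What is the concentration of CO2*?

[CO2*] = 0.769 mmol/L

α₀ = 1 / (1 + K1/[H⁺] + K1K2/[H⁺]²) = 1 / (1 + 10^+0.68 + 10^-2.57)
   = 1 / (1 + 4.7863 + 0.0026915) = 1/5.7890 = 0.1727
[CO2*] = α₀ × DIC = 0.1727 × 4.45 = 0.769 mmol/L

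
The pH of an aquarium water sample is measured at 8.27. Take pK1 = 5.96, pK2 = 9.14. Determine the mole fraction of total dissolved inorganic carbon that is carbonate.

α₂ = 1 / (1 + [H⁺]/K2 + [H⁺]²/(K1K2)) = 1 / (1 + 10^+0.87 + 10^-1.44)
   = 1 / (1 + 7.4131 + 0.036308) = 1/8.4494 = 0.1184

α₂ = 0.118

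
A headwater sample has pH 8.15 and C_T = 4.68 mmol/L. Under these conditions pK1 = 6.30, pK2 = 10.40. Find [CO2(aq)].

[CO2*] = 0.0648 mmol/L

α₀ = 1 / (1 + K1/[H⁺] + K1K2/[H⁺]²) = 1 / (1 + 10^+1.85 + 10^-0.40)
   = 1 / (1 + 70.795 + 0.39811) = 1/72.193 = 0.01385
[CO2*] = α₀ × DIC = 0.01385 × 4.68 = 0.0648 mmol/L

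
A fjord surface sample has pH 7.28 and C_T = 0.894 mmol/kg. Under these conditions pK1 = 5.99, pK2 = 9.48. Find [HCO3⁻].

[HCO3⁻] = 0.845 mmol/kg

α₁ = 1 / (1 + [H⁺]/K1 + K2/[H⁺]) = 1 / (1 + 10^-1.29 + 10^-2.20)
   = 1 / (1 + 0.051286 + 0.0063096) = 1/1.0576 = 0.9455
[HCO3⁻] = α₁ × DIC = 0.9455 × 0.894 = 0.845 mmol/kg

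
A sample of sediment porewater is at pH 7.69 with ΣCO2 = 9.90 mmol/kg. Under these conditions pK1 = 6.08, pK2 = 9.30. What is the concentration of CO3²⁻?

α₂ = 1 / (1 + [H⁺]/K2 + [H⁺]²/(K1K2)) = 1 / (1 + 10^+1.61 + 10^+0.00)
   = 1 / (1 + 40.738 + 1.0000) = 1/42.738 = 0.02340
[CO3²⁻] = α₂ × DIC = 0.02340 × 9.90 = 0.232 mmol/kg

[CO3²⁻] = 0.232 mmol/kg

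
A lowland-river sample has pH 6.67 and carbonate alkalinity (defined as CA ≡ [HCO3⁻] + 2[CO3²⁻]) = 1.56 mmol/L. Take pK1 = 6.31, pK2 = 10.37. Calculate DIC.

DIC = 2.24 mmol/L

CA = [HCO3⁻] + 2[CO3²⁻] = (α₁ + 2α₂)·DIC
At pH 6.67: [H⁺]/K1 = 10^-0.36 = 0.43652, K2/[H⁺] = 10^-3.70 = 0.00019953
α₁ = 1/(1 + 0.43652 + 0.00019953) = 1/1.4367 = 0.6960; α₂ = α₁·K2/[H⁺] = 0.0001389
α₁ + 2α₂ = 0.6963
DIC = CA / (α₁ + 2α₂) = 1.56 / 0.6963 = 2.24 mmol/L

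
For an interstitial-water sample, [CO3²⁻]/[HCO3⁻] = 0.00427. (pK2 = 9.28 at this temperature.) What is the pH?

From K2 = [H⁺][CO3²⁻]/[HCO3⁻]:  pH = pK2 + log₁₀([CO3²⁻]/[HCO3⁻])
log₁₀(0.00427) = -2.370
pH = 9.28 + (-2.370) = 6.91

pH = 6.91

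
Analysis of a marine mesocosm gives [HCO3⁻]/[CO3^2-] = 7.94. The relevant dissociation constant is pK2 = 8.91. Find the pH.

pH = 8.01

From K2 = [H⁺][CO3^2-]/[HCO3⁻]:  pH = pK2 − log₁₀([HCO3⁻]/[CO3^2-])
log₁₀(7.94) = +0.900
pH = 8.91 − (+0.900) = 8.01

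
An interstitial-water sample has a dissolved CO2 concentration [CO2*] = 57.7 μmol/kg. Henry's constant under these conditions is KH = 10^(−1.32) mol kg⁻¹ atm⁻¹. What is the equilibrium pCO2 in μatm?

pCO2 = 1210 μatm

KH = 10^(−1.32) = 4.786×10^-2 mol kg⁻¹ atm⁻¹
pCO2 = [CO2*]/KH = 57.7×10^-6 / 4.786×10^-2 = 1.21×10^-3 atm = 1210 μatm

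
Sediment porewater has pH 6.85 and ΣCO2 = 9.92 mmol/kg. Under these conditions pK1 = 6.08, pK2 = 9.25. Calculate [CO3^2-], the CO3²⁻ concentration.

[CO3²⁻] = 0.0336 mmol/kg

α₂ = 1 / (1 + [H⁺]/K2 + [H⁺]²/(K1K2)) = 1 / (1 + 10^+2.40 + 10^+1.63)
   = 1 / (1 + 251.19 + 42.658) = 1/294.85 = 0.003392
[CO3²⁻] = α₂ × DIC = 0.003392 × 9.92 = 0.0336 mmol/kg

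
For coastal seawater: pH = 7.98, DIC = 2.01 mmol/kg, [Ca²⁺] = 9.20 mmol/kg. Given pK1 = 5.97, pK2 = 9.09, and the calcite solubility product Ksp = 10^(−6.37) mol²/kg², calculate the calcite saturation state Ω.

α₂ = 1 / (1 + [H⁺]/K2 + [H⁺]²/(K1K2)) = 1 / (1 + 10^+1.11 + 10^-0.90)
   = 1 / (1 + 12.882 + 0.12589) = 1/14.008 = 0.07139
[CO3²⁻] = α₂ × DIC = 0.07139 × 2.01 = 0.1435 mmol/kg
Ksp = 10^(−6.37) = 4.266×10^-7
Ω = [Ca²⁺][CO3²⁻]/Ksp = (9.20×10^-3)(1.435×10^-4) / 4.266×10^-7 = 3.09

Ω = 3.09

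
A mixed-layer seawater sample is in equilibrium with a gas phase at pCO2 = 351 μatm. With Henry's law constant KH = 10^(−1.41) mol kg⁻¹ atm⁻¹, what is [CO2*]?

KH = 10^(−1.41) = 3.890×10^-2 mol kg⁻¹ atm⁻¹
[CO2*] = KH · pCO2 = 3.890×10^-2 × 351×10^-6 atm = 1.37×10^-5 mol/kg

[CO2*] = 13.7 μmol/kg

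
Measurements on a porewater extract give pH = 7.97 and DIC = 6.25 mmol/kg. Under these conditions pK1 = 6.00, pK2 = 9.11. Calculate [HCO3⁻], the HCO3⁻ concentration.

[HCO3⁻] = 5.77 mmol/kg

α₁ = 1 / (1 + [H⁺]/K1 + K2/[H⁺]) = 1 / (1 + 10^-1.97 + 10^-1.14)
   = 1 / (1 + 0.010715 + 0.072444) = 1/1.0832 = 0.9232
[HCO3⁻] = α₁ × DIC = 0.9232 × 6.25 = 5.77 mmol/kg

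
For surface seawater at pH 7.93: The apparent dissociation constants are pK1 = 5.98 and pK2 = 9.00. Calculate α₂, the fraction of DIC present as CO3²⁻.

α₂ = 1 / (1 + [H⁺]/K2 + [H⁺]²/(K1K2)) = 1 / (1 + 10^+1.07 + 10^-0.88)
   = 1 / (1 + 11.749 + 0.13183) = 1/12.881 = 0.07763

α₂ = 0.0776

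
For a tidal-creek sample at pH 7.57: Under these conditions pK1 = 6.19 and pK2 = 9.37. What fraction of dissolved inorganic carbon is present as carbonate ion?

α₂ = 1 / (1 + [H⁺]/K2 + [H⁺]²/(K1K2)) = 1 / (1 + 10^+1.80 + 10^+0.42)
   = 1 / (1 + 63.096 + 2.6303) = 1/66.726 = 0.01499

α₂ = 0.0150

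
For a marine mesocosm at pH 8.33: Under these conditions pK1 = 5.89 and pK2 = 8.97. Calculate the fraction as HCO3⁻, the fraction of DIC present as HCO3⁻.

α₁ = 1 / (1 + [H⁺]/K1 + K2/[H⁺]) = 1 / (1 + 10^-2.44 + 10^-0.64)
   = 1 / (1 + 0.0036308 + 0.22909) = 1/1.2327 = 0.8112

α₁ = 0.811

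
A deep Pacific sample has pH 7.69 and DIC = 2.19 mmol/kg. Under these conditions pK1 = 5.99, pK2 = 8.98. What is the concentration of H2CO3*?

[CO2*] = 0.0408 mmol/kg

α₀ = 1 / (1 + K1/[H⁺] + K1K2/[H⁺]²) = 1 / (1 + 10^+1.70 + 10^+0.41)
   = 1 / (1 + 50.119 + 2.5704) = 1/53.689 = 0.01863
[CO2*] = α₀ × DIC = 0.01863 × 2.19 = 0.0408 mmol/kg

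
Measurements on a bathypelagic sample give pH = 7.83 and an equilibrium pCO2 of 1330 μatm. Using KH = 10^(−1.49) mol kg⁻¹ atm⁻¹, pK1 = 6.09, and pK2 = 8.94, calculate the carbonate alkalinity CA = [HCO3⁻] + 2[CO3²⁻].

[CO2*] = KH · pCO2 = 10^(−1.49) × 1330×10^-6 = 4.304×10^-5 mol/kg
α₀ = 1/(1 + K1/[H⁺] + K1K2/[H⁺]²) = 1/(1 + 10^+1.74 + 10^+0.63) = 0.01661
DIC = [CO2*]/α₀ = 4.304×10^-5 / 0.01661 = 2.592 mmol/kg
CA = (α₁ + 2α₂)·DIC = (0.9126 + 2×0.07084) × 2.592 = 2.73 mmol/kg

CA = 2.73 mmol/kg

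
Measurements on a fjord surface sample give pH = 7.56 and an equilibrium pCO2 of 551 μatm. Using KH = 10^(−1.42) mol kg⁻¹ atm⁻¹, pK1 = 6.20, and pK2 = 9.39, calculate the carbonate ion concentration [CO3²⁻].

[CO3²⁻] = 7.10 μmol/kg

[CO2*] = KH · pCO2 = 10^(−1.42) × 551×10^-6 = 2.095×10^-5 mol/kg
α₀ = 1/(1 + K1/[H⁺] + K1K2/[H⁺]²) = 1/(1 + 10^+1.36 + 10^-0.47) = 0.04124
DIC = [CO2*]/α₀ = 2.095×10^-5 / 0.04124 = 0.5079 mmol/kg
[CO3²⁻] = α₂·DIC; α₂ = 0.01397, so [CO3²⁻] = 0.01397 × 0.5079 = 0.00710 mmol/kg = 7.10 μmol/kg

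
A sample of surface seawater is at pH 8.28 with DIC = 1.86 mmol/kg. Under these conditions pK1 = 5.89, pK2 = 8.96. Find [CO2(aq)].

α₀ = 1 / (1 + K1/[H⁺] + K1K2/[H⁺]²) = 1 / (1 + 10^+2.39 + 10^+1.71)
   = 1 / (1 + 245.47 + 51.286) = 1/297.76 = 0.003358
[CO2*] = α₀ × DIC = 0.003358 × 1.86 = 0.00625 mmol/kg = 6.25 μmol/kg

[CO2*] = 6.25 μmol/kg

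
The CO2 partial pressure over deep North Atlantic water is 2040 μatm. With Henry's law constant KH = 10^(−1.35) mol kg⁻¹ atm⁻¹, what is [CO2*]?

[CO2*] = 91.1 μmol/kg

KH = 10^(−1.35) = 4.467×10^-2 mol kg⁻¹ atm⁻¹
[CO2*] = KH · pCO2 = 4.467×10^-2 × 2040×10^-6 atm = 9.11×10^-5 mol/kg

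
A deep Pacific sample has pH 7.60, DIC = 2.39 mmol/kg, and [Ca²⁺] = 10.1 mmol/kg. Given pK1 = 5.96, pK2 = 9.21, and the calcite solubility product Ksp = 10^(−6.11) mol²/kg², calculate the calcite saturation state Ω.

α₂ = 1 / (1 + [H⁺]/K2 + [H⁺]²/(K1K2)) = 1 / (1 + 10^+1.61 + 10^-0.03)
   = 1 / (1 + 40.738 + 0.93325) = 1/42.671 = 0.02343
[CO3²⁻] = α₂ × DIC = 0.02343 × 2.39 = 0.05601 mmol/kg
Ksp = 10^(−6.11) = 7.762×10^-7
Ω = [Ca²⁺][CO3²⁻]/Ksp = (10.1×10^-3)(5.601×10^-5) / 7.762×10^-7 = 0.729

Ω = 0.729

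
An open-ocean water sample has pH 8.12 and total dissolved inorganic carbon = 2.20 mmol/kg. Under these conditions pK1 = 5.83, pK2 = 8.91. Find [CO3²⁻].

α₂ = 1 / (1 + [H⁺]/K2 + [H⁺]²/(K1K2)) = 1 / (1 + 10^+0.79 + 10^-1.50)
   = 1 / (1 + 6.1660 + 0.031623) = 1/7.1976 = 0.1389
[CO3²⁻] = α₂ × DIC = 0.1389 × 2.20 = 0.306 mmol/kg

[CO3²⁻] = 0.306 mmol/kg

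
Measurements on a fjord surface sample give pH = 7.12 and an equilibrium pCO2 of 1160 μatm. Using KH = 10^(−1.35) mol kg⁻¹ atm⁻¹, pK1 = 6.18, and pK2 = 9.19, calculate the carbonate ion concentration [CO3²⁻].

[CO2*] = KH · pCO2 = 10^(−1.35) × 1160×10^-6 = 5.182×10^-5 mol/kg
α₀ = 1/(1 + K1/[H⁺] + K1K2/[H⁺]²) = 1/(1 + 10^+0.94 + 10^-1.13) = 0.1022
DIC = [CO2*]/α₀ = 5.182×10^-5 / 0.1022 = 0.5069 mmol/kg
[CO3²⁻] = α₂·DIC; α₂ = 0.007577, so [CO3²⁻] = 0.007577 × 0.5069 = 0.00384 mmol/kg = 3.84 μmol/kg

[CO3²⁻] = 3.84 μmol/kg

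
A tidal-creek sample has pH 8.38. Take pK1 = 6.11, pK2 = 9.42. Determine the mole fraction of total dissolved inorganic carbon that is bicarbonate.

α₁ = 1 / (1 + [H⁺]/K1 + K2/[H⁺]) = 1 / (1 + 10^-2.27 + 10^-1.04)
   = 1 / (1 + 0.0053703 + 0.091201) = 1/1.0966 = 0.9119

α₁ = 0.912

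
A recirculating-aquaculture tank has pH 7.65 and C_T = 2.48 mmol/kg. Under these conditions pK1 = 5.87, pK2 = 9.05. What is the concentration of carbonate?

α₂ = 1 / (1 + [H⁺]/K2 + [H⁺]²/(K1K2)) = 1 / (1 + 10^+1.40 + 10^-0.38)
   = 1 / (1 + 25.119 + 0.41687) = 1/26.536 = 0.03769
[CO3²⁻] = α₂ × DIC = 0.03769 × 2.48 = 0.0935 mmol/kg

[CO3²⁻] = 0.0935 mmol/kg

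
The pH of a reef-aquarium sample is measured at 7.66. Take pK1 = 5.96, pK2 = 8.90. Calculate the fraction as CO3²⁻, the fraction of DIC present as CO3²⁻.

α₂ = 1 / (1 + [H⁺]/K2 + [H⁺]²/(K1K2)) = 1 / (1 + 10^+1.24 + 10^-0.46)
   = 1 / (1 + 17.378 + 0.34674) = 1/18.725 = 0.05341

α₂ = 0.0534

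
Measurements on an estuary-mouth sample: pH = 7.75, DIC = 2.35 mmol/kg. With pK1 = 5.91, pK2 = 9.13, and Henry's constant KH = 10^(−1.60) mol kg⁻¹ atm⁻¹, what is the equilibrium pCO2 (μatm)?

α₀ = 1 / (1 + K1/[H⁺] + K1K2/[H⁺]²) = 1 / (1 + 10^+1.84 + 10^+0.46)
   = 1 / (1 + 69.183 + 2.8840) = 1/73.067 = 0.01369
[CO2*] = α₀ × DIC = 0.01369 × 2.35 = 0.03216 mmol/kg
pCO2 = [CO2*]/KH = 3.216×10^-5 / 2.512×10^-2 = 1280 μatm

pCO2 = 1280 μatm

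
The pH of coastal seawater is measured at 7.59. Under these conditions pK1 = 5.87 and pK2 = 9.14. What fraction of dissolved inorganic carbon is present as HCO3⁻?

α₁ = 0.955

α₁ = 1 / (1 + [H⁺]/K1 + K2/[H⁺]) = 1 / (1 + 10^-1.72 + 10^-1.55)
   = 1 / (1 + 0.019055 + 0.028184) = 1/1.0472 = 0.9549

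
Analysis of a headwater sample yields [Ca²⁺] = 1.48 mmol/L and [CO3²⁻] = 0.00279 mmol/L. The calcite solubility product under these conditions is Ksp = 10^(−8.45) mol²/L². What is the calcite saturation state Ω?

Ω = 1.16

Ksp = 10^(−8.45) = 3.548×10^-9
Ω = [Ca²⁺][CO3²⁻]/Ksp = (1.48×10^-3)(0.00279×10^-3) / 3.548×10^-9 = 1.16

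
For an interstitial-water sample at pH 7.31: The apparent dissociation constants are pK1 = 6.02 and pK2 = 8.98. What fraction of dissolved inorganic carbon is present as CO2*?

α₀ = 0.0478

α₀ = 1 / (1 + K1/[H⁺] + K1K2/[H⁺]²) = 1 / (1 + 10^+1.29 + 10^-0.38)
   = 1 / (1 + 19.498 + 0.41687) = 1/20.915 = 0.04781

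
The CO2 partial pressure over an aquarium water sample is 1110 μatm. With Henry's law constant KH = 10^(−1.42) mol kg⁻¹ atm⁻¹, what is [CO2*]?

KH = 10^(−1.42) = 3.802×10^-2 mol kg⁻¹ atm⁻¹
[CO2*] = KH · pCO2 = 3.802×10^-2 × 1110×10^-6 atm = 4.22×10^-5 mol/kg

[CO2*] = 42.2 μmol/kg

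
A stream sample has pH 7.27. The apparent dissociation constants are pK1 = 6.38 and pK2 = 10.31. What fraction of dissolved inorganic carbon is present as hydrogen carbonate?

α₁ = 0.885

α₁ = 1 / (1 + [H⁺]/K1 + K2/[H⁺]) = 1 / (1 + 10^-0.89 + 10^-3.04)
   = 1 / (1 + 0.12882 + 0.00091201) = 1/1.1297 = 0.8852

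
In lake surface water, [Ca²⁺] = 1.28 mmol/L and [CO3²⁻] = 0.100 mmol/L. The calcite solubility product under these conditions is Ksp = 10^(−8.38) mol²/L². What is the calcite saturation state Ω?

Ksp = 10^(−8.38) = 4.169×10^-9
Ω = [Ca²⁺][CO3²⁻]/Ksp = (1.28×10^-3)(0.100×10^-3) / 4.169×10^-9 = 30.7

Ω = 30.7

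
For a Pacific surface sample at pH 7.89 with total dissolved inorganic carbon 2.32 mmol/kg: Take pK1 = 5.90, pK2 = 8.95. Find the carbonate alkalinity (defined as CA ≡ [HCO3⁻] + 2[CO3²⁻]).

CA = 2.48 mmol/kg

CA = [HCO3⁻] + 2[CO3²⁻] = (α₁ + 2α₂)·DIC
At pH 7.89: [H⁺]/K1 = 10^-1.99 = 0.010233, K2/[H⁺] = 10^-1.06 = 0.087096
α₁ = 1/(1 + 0.010233 + 0.087096) = 1/1.0973 = 0.9113; α₂ = α₁·K2/[H⁺] = 0.07937
α₁ + 2α₂ = 1.0700
CA = 1.0700 × 2.32 = 2.48 mmol/kg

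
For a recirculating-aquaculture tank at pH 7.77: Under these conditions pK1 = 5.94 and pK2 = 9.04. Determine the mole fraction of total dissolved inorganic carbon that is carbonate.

α₂ = 0.0503

α₂ = 1 / (1 + [H⁺]/K2 + [H⁺]²/(K1K2)) = 1 / (1 + 10^+1.27 + 10^-0.56)
   = 1 / (1 + 18.621 + 0.27542) = 1/19.896 = 0.05026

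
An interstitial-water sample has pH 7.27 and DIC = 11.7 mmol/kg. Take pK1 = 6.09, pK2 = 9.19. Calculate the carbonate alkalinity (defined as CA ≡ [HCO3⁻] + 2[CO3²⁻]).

CA = 11.1 mmol/kg

CA = [HCO3⁻] + 2[CO3²⁻] = (α₁ + 2α₂)·DIC
At pH 7.27: [H⁺]/K1 = 10^-1.18 = 0.066069, K2/[H⁺] = 10^-1.92 = 0.012023
α₁ = 1/(1 + 0.066069 + 0.012023) = 1/1.0781 = 0.9276; α₂ = α₁·K2/[H⁺] = 0.01115
α₁ + 2α₂ = 0.9499
CA = 0.9499 × 11.7 = 11.1 mmol/kg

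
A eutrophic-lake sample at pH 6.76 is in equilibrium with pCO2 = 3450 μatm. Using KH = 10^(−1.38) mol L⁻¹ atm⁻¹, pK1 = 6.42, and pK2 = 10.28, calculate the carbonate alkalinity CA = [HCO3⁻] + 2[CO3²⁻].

[CO2*] = KH · pCO2 = 10^(−1.38) × 3450×10^-6 = 1.438×10^-4 mol/L
α₀ = 1/(1 + K1/[H⁺] + K1K2/[H⁺]²) = 1/(1 + 10^+0.34 + 10^-3.18) = 0.3136
DIC = [CO2*]/α₀ = 1.438×10^-4 / 0.3136 = 0.4586 mmol/L
CA = (α₁ + 2α₂)·DIC = (0.6862 + 2×0.0002072) × 0.4586 = 0.315 mmol/L

CA = 0.315 mmol/L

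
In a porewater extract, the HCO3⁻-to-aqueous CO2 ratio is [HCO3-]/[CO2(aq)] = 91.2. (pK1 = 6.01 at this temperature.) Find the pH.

pH = 7.97

From K1 = [H⁺][HCO3-]/[CO2(aq)]:  pH = pK1 + log₁₀([HCO3-]/[CO2(aq)])
log₁₀(91.2) = +1.960
pH = 6.01 + (+1.960) = 7.97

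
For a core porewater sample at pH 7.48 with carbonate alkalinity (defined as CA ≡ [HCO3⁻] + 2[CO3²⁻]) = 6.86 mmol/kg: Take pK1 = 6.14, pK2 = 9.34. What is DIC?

DIC = 7.07 mmol/kg

CA = [HCO3⁻] + 2[CO3²⁻] = (α₁ + 2α₂)·DIC
At pH 7.48: [H⁺]/K1 = 10^-1.34 = 0.045709, K2/[H⁺] = 10^-1.86 = 0.013804
α₁ = 1/(1 + 0.045709 + 0.013804) = 1/1.0595 = 0.9438; α₂ = α₁·K2/[H⁺] = 0.01303
α₁ + 2α₂ = 0.9699
DIC = CA / (α₁ + 2α₂) = 6.86 / 0.9699 = 7.07 mmol/kg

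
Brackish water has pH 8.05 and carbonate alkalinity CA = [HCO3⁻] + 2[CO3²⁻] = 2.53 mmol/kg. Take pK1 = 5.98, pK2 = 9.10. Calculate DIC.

CA = [HCO3⁻] + 2[CO3²⁻] = (α₁ + 2α₂)·DIC
At pH 8.05: [H⁺]/K1 = 10^-2.07 = 0.0085114, K2/[H⁺] = 10^-1.05 = 0.089125
α₁ = 1/(1 + 0.0085114 + 0.089125) = 1/1.0976 = 0.9110; α₂ = α₁·K2/[H⁺] = 0.08120
α₁ + 2α₂ = 1.0734
DIC = CA / (α₁ + 2α₂) = 2.53 / 1.0734 = 2.36 mmol/kg

DIC = 2.36 mmol/kg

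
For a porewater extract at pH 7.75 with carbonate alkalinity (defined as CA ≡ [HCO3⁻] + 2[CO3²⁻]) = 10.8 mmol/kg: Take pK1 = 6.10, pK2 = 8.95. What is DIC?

DIC = 10.4 mmol/kg

CA = [HCO3⁻] + 2[CO3²⁻] = (α₁ + 2α₂)·DIC
At pH 7.75: [H⁺]/K1 = 10^-1.65 = 0.022387, K2/[H⁺] = 10^-1.20 = 0.063096
α₁ = 1/(1 + 0.022387 + 0.063096) = 1/1.0855 = 0.9212; α₂ = α₁·K2/[H⁺] = 0.05813
α₁ + 2α₂ = 1.0375
DIC = CA / (α₁ + 2α₂) = 10.8 / 1.0375 = 10.4 mmol/kg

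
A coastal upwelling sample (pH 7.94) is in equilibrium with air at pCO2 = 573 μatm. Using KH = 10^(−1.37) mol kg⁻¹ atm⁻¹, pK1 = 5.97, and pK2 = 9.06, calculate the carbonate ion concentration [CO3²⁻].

[CO3²⁻] = 0.173 mmol/kg

[CO2*] = KH · pCO2 = 10^(−1.37) × 573×10^-6 = 2.444×10^-5 mol/kg
α₀ = 1/(1 + K1/[H⁺] + K1K2/[H⁺]²) = 1/(1 + 10^+1.97 + 10^+0.85) = 0.009861
DIC = [CO2*]/α₀ = 2.444×10^-5 / 0.009861 = 2.479 mmol/kg
[CO3²⁻] = α₂·DIC; α₂ = 0.06981, so [CO3²⁻] = 0.06981 × 2.479 = 0.173 mmol/kg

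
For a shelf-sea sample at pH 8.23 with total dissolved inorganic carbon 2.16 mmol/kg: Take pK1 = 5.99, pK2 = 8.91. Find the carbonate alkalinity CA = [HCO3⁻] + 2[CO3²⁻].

CA = [HCO3⁻] + 2[CO3²⁻] = (α₁ + 2α₂)·DIC
At pH 8.23: [H⁺]/K1 = 10^-2.24 = 0.0057544, K2/[H⁺] = 10^-0.68 = 0.20893
α₁ = 1/(1 + 0.0057544 + 0.20893) = 1/1.2147 = 0.8233; α₂ = α₁·K2/[H⁺] = 0.1720
α₁ + 2α₂ = 1.1673
CA = 1.1673 × 2.16 = 2.52 mmol/kg

CA = 2.52 mmol/kg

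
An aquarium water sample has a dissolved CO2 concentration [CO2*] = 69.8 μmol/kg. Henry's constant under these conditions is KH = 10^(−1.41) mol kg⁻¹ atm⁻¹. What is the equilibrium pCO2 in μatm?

pCO2 = 1790 μatm

KH = 10^(−1.41) = 3.890×10^-2 mol kg⁻¹ atm⁻¹
pCO2 = [CO2*]/KH = 69.8×10^-6 / 3.890×10^-2 = 1.79×10^-3 atm = 1790 μatm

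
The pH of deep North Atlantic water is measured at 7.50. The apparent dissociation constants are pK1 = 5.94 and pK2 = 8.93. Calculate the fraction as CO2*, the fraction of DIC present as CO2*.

α₀ = 0.0259

α₀ = 1 / (1 + K1/[H⁺] + K1K2/[H⁺]²) = 1 / (1 + 10^+1.56 + 10^+0.13)
   = 1 / (1 + 36.308 + 1.3490) = 1/38.657 = 0.02587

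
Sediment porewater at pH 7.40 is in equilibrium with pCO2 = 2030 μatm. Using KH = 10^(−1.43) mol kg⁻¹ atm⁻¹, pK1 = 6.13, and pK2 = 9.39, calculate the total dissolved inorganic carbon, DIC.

DIC = 1.49 mmol/kg

[CO2*] = KH · pCO2 = 10^(−1.43) × 2030×10^-6 = 7.542×10^-5 mol/kg
α₀ = 1/(1 + K1/[H⁺] + K1K2/[H⁺]²) = 1/(1 + 10^+1.27 + 10^-0.72) = 0.05048
DIC = [CO2*]/α₀ = 7.542×10^-5 / 0.05048 = 1.49 mmol/kg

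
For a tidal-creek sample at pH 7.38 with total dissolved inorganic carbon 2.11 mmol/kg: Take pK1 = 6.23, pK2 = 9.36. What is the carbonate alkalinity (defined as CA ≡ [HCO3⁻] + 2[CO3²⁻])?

CA = [HCO3⁻] + 2[CO3²⁻] = (α₁ + 2α₂)·DIC
At pH 7.38: [H⁺]/K1 = 10^-1.15 = 0.070795, K2/[H⁺] = 10^-1.98 = 0.010471
α₁ = 1/(1 + 0.070795 + 0.010471) = 1/1.0813 = 0.9248; α₂ = α₁·K2/[H⁺] = 0.009684
α₁ + 2α₂ = 0.9442
CA = 0.9442 × 2.11 = 1.99 mmol/kg

CA = 1.99 mmol/kg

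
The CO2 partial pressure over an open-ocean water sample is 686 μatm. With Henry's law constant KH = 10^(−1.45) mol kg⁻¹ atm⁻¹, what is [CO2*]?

KH = 10^(−1.45) = 3.548×10^-2 mol kg⁻¹ atm⁻¹
[CO2*] = KH · pCO2 = 3.548×10^-2 × 686×10^-6 atm = 2.43×10^-5 mol/kg

[CO2*] = 24.3 μmol/kg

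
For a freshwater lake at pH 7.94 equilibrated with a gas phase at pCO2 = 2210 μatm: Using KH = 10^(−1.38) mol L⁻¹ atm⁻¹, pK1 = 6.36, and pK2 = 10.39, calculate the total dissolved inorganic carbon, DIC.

DIC = 3.61 mmol/L

[CO2*] = KH · pCO2 = 10^(−1.38) × 2210×10^-6 = 9.213×10^-5 mol/L
α₀ = 1/(1 + K1/[H⁺] + K1K2/[H⁺]²) = 1/(1 + 10^+1.58 + 10^-0.87) = 0.02554
DIC = [CO2*]/α₀ = 9.213×10^-5 / 0.02554 = 3.61 mmol/L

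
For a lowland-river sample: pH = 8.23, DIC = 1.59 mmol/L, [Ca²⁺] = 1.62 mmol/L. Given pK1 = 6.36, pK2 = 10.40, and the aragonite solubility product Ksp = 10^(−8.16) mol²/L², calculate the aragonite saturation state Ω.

Ω = 2.47

α₂ = 1 / (1 + [H⁺]/K2 + [H⁺]²/(K1K2)) = 1 / (1 + 10^+2.17 + 10^+0.30)
   = 1 / (1 + 147.91 + 1.9953) = 1/150.91 = 0.006627
[CO3²⁻] = α₂ × DIC = 0.006627 × 1.59 = 0.01054 mmol/L = 10.54 μmol/L
Ksp = 10^(−8.16) = 6.918×10^-9
Ω = [Ca²⁺][CO3²⁻]/Ksp = (1.62×10^-3)(1.054×10^-5) / 6.918×10^-9 = 2.47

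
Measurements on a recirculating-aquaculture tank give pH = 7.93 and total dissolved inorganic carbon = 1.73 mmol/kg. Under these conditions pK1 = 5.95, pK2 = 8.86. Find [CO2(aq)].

[CO2*] = 16.1 μmol/kg

α₀ = 1 / (1 + K1/[H⁺] + K1K2/[H⁺]²) = 1 / (1 + 10^+1.98 + 10^+1.05)
   = 1 / (1 + 95.499 + 11.220) = 1/107.72 = 0.009283
[CO2*] = α₀ × DIC = 0.009283 × 1.73 = 0.0161 mmol/kg = 16.1 μmol/kg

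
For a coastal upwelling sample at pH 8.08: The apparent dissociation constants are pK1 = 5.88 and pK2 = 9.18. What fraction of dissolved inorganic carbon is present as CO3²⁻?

α₂ = 0.0732

α₂ = 1 / (1 + [H⁺]/K2 + [H⁺]²/(K1K2)) = 1 / (1 + 10^+1.10 + 10^-1.10)
   = 1 / (1 + 12.589 + 0.079433) = 1/13.669 = 0.07316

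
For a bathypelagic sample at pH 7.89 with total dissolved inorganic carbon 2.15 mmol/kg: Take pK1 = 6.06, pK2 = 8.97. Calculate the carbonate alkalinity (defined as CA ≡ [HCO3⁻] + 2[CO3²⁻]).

CA = [HCO3⁻] + 2[CO3²⁻] = (α₁ + 2α₂)·DIC
At pH 7.89: [H⁺]/K1 = 10^-1.83 = 0.014791, K2/[H⁺] = 10^-1.08 = 0.083176
α₁ = 1/(1 + 0.014791 + 0.083176) = 1/1.0980 = 0.9108; α₂ = α₁·K2/[H⁺] = 0.07575
α₁ + 2α₂ = 1.0623
CA = 1.0623 × 2.15 = 2.28 mmol/kg

CA = 2.28 mmol/kg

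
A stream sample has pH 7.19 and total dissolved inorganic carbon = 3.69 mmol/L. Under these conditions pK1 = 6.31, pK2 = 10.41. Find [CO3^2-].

α₂ = 1 / (1 + [H⁺]/K2 + [H⁺]²/(K1K2)) = 1 / (1 + 10^+3.22 + 10^+2.34)
   = 1 / (1 + 1659.6 + 218.78) = 1/1879.4 = 0.0005321
[CO3²⁻] = α₂ × DIC = 0.0005321 × 3.69 = 0.00196 mmol/L = 1.96 μmol/L

[CO3²⁻] = 1.96 μmol/L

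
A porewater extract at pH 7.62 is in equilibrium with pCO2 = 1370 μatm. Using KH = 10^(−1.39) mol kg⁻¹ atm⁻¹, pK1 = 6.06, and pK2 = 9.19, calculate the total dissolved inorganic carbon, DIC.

DIC = 2.14 mmol/kg

[CO2*] = KH · pCO2 = 10^(−1.39) × 1370×10^-6 = 5.581×10^-5 mol/kg
α₀ = 1/(1 + K1/[H⁺] + K1K2/[H⁺]²) = 1/(1 + 10^+1.56 + 10^-0.01) = 0.02612
DIC = [CO2*]/α₀ = 5.581×10^-5 / 0.02612 = 2.14 mmol/kg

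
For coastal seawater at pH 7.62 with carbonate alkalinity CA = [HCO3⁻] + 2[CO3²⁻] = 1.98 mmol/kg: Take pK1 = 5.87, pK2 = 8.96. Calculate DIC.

DIC = 1.93 mmol/kg

CA = [HCO3⁻] + 2[CO3²⁻] = (α₁ + 2α₂)·DIC
At pH 7.62: [H⁺]/K1 = 10^-1.75 = 0.017783, K2/[H⁺] = 10^-1.34 = 0.045709
α₁ = 1/(1 + 0.017783 + 0.045709) = 1/1.0635 = 0.9403; α₂ = α₁·K2/[H⁺] = 0.04298
α₁ + 2α₂ = 1.0263
DIC = CA / (α₁ + 2α₂) = 1.98 / 1.0263 = 1.93 mmol/kg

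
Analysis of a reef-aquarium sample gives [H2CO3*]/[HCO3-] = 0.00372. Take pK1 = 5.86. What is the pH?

From K1 = [H⁺][HCO3-]/[H2CO3*]:  pH = pK1 − log₁₀([H2CO3*]/[HCO3-])
log₁₀(0.00372) = -2.429
pH = 5.86 − (-2.429) = 8.29

pH = 8.29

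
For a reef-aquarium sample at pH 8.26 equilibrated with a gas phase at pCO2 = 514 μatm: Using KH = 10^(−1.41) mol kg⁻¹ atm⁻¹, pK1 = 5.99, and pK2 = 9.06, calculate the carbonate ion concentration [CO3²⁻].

[CO2*] = KH · pCO2 = 10^(−1.41) × 514×10^-6 = 2.000×10^-5 mol/kg
α₀ = 1/(1 + K1/[H⁺] + K1K2/[H⁺]²) = 1/(1 + 10^+2.27 + 10^+1.47) = 0.004614
DIC = [CO2*]/α₀ = 2.000×10^-5 / 0.004614 = 4.334 mmol/kg
[CO3²⁻] = α₂·DIC; α₂ = 0.1362, so [CO3²⁻] = 0.1362 × 4.334 = 0.590 mmol/kg

[CO3²⁻] = 0.590 mmol/kg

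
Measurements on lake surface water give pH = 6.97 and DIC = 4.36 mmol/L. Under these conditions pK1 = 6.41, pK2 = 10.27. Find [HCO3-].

[HCO3⁻] = 3.42 mmol/L

α₁ = 1 / (1 + [H⁺]/K1 + K2/[H⁺]) = 1 / (1 + 10^-0.56 + 10^-3.30)
   = 1 / (1 + 0.27542 + 0.00050119) = 1/1.2759 = 0.7837
[HCO3⁻] = α₁ × DIC = 0.7837 × 4.36 = 3.42 mmol/L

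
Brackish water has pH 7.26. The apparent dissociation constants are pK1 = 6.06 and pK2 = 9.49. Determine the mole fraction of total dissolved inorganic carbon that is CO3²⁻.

α₂ = 1 / (1 + [H⁺]/K2 + [H⁺]²/(K1K2)) = 1 / (1 + 10^+2.23 + 10^+1.03)
   = 1 / (1 + 169.82 + 10.715) = 1/181.54 = 0.005508

α₂ = 0.00551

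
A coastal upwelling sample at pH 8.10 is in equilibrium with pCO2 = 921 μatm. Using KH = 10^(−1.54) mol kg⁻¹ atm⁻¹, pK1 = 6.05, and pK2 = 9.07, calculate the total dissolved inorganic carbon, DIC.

[CO2*] = KH · pCO2 = 10^(−1.54) × 921×10^-6 = 2.656×10^-5 mol/kg
α₀ = 1/(1 + K1/[H⁺] + K1K2/[H⁺]²) = 1/(1 + 10^+2.05 + 10^+1.08) = 0.007986
DIC = [CO2*]/α₀ = 2.656×10^-5 / 0.007986 = 3.33 mmol/kg

DIC = 3.33 mmol/kg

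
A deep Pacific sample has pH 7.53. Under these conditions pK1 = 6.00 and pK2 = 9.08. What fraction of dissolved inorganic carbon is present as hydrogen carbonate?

α₁ = 0.945

α₁ = 1 / (1 + [H⁺]/K1 + K2/[H⁺]) = 1 / (1 + 10^-1.53 + 10^-1.55)
   = 1 / (1 + 0.029512 + 0.028184) = 1/1.0577 = 0.9455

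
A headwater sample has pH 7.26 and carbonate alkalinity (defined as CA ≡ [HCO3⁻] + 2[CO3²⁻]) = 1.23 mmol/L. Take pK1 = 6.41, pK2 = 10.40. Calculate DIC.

CA = [HCO3⁻] + 2[CO3²⁻] = (α₁ + 2α₂)·DIC
At pH 7.26: [H⁺]/K1 = 10^-0.85 = 0.14125, K2/[H⁺] = 10^-3.14 = 0.00072444
α₁ = 1/(1 + 0.14125 + 0.00072444) = 1/1.1420 = 0.8757; α₂ = α₁·K2/[H⁺] = 0.0006344
α₁ + 2α₂ = 0.8769
DIC = CA / (α₁ + 2α₂) = 1.23 / 0.8769 = 1.40 mmol/L

DIC = 1.40 mmol/L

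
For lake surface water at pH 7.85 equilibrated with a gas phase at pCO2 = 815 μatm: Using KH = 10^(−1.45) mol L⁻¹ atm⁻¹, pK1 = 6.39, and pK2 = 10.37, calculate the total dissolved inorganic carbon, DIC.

DIC = 0.865 mmol/L

[CO2*] = KH · pCO2 = 10^(−1.45) × 815×10^-6 = 2.892×10^-5 mol/L
α₀ = 1/(1 + K1/[H⁺] + K1K2/[H⁺]²) = 1/(1 + 10^+1.46 + 10^-1.06) = 0.03341
DIC = [CO2*]/α₀ = 2.892×10^-5 / 0.03341 = 0.865 mmol/L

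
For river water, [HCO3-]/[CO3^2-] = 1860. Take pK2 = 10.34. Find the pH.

pH = 7.07

From K2 = [H⁺][CO3^2-]/[HCO3-]:  pH = pK2 − log₁₀([HCO3-]/[CO3^2-])
log₁₀(1860) = +3.270
pH = 10.34 − (+3.270) = 7.07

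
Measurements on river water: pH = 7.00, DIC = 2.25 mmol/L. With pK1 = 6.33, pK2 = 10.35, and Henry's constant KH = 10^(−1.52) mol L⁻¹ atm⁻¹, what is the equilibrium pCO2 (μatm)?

pCO2 = 1.31×10^4 μatm

α₀ = 1 / (1 + K1/[H⁺] + K1K2/[H⁺]²) = 1 / (1 + 10^+0.67 + 10^-2.68)
   = 1 / (1 + 4.6774 + 0.0020893) = 1/5.6794 = 0.1761
[CO2*] = α₀ × DIC = 0.1761 × 2.25 = 0.3962 mmol/L
pCO2 = [CO2*]/KH = 3.962×10^-4 / 3.020×10^-2 = 1.31×10^4 μatm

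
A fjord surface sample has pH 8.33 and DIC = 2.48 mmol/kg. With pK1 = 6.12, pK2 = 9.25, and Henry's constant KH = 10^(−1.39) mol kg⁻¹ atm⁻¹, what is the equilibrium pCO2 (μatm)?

pCO2 = 333 μatm

α₀ = 1 / (1 + K1/[H⁺] + K1K2/[H⁺]²) = 1 / (1 + 10^+2.21 + 10^+1.29)
   = 1 / (1 + 162.18 + 19.498) = 1/182.68 = 0.005474
[CO2*] = α₀ × DIC = 0.005474 × 2.48 = 0.01358 mmol/kg = 13.58 μmol/kg
pCO2 = [CO2*]/KH = 1.358×10^-5 / 4.074×10^-2 = 333 μatm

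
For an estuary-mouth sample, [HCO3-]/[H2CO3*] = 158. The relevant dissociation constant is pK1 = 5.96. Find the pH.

From K1 = [H⁺][HCO3-]/[H2CO3*]:  pH = pK1 + log₁₀([HCO3-]/[H2CO3*])
log₁₀(158) = +2.199
pH = 5.96 + (+2.199) = 8.16

pH = 8.16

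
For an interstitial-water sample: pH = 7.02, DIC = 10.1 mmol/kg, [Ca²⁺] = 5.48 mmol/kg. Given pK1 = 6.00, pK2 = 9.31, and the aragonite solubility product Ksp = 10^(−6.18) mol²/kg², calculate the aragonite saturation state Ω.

Ω = 0.390

α₂ = 1 / (1 + [H⁺]/K2 + [H⁺]²/(K1K2)) = 1 / (1 + 10^+2.29 + 10^+1.27)
   = 1 / (1 + 194.98 + 18.621) = 1/214.61 = 0.004660
[CO3²⁻] = α₂ × DIC = 0.004660 × 10.1 = 0.04706 mmol/kg
Ksp = 10^(−6.18) = 6.607×10^-7
Ω = [Ca²⁺][CO3²⁻]/Ksp = (5.48×10^-3)(4.706×10^-5) / 6.607×10^-7 = 0.390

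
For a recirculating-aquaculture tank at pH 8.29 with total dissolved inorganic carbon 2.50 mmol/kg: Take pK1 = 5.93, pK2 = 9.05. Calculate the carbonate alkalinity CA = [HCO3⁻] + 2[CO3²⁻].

CA = [HCO3⁻] + 2[CO3²⁻] = (α₁ + 2α₂)·DIC
At pH 8.29: [H⁺]/K1 = 10^-2.36 = 0.0043652, K2/[H⁺] = 10^-0.76 = 0.17378
α₁ = 1/(1 + 0.0043652 + 0.17378) = 1/1.1781 = 0.8488; α₂ = α₁·K2/[H⁺] = 0.1475
α₁ + 2α₂ = 1.1438
CA = 1.1438 × 2.50 = 2.86 mmol/kg

CA = 2.86 mmol/kg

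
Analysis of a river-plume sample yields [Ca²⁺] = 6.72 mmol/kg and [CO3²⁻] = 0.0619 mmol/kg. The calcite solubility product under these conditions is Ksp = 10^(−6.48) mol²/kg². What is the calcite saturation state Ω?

Ω = 1.26

Ksp = 10^(−6.48) = 3.311×10^-7
Ω = [Ca²⁺][CO3²⁻]/Ksp = (6.72×10^-3)(0.0619×10^-3) / 3.311×10^-7 = 1.26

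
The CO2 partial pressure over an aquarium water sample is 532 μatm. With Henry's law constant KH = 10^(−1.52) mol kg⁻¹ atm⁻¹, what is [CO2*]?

KH = 10^(−1.52) = 3.020×10^-2 mol kg⁻¹ atm⁻¹
[CO2*] = KH · pCO2 = 3.020×10^-2 × 532×10^-6 atm = 1.61×10^-5 mol/kg

[CO2*] = 16.1 μmol/kg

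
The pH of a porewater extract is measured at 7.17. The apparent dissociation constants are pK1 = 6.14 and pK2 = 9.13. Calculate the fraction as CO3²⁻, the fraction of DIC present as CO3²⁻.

α₂ = 0.00993

α₂ = 1 / (1 + [H⁺]/K2 + [H⁺]²/(K1K2)) = 1 / (1 + 10^+1.96 + 10^+0.93)
   = 1 / (1 + 91.201 + 8.5114) = 1/100.71 = 0.009929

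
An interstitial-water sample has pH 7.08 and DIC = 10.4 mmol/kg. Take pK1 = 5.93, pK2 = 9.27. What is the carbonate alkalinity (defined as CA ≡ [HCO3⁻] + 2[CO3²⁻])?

CA = 9.78 mmol/kg

CA = [HCO3⁻] + 2[CO3²⁻] = (α₁ + 2α₂)·DIC
At pH 7.08: [H⁺]/K1 = 10^-1.15 = 0.070795, K2/[H⁺] = 10^-2.19 = 0.0064565
α₁ = 1/(1 + 0.070795 + 0.0064565) = 1/1.0773 = 0.9283; α₂ = α₁·K2/[H⁺] = 0.005994
α₁ + 2α₂ = 0.9403
CA = 0.9403 × 10.4 = 9.78 mmol/kg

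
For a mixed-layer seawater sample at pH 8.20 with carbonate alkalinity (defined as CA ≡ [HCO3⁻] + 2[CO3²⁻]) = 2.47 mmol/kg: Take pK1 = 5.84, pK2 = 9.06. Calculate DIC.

CA = [HCO3⁻] + 2[CO3²⁻] = (α₁ + 2α₂)·DIC
At pH 8.20: [H⁺]/K1 = 10^-2.36 = 0.0043652, K2/[H⁺] = 10^-0.86 = 0.13804
α₁ = 1/(1 + 0.0043652 + 0.13804) = 1/1.1424 = 0.8753; α₂ = α₁·K2/[H⁺] = 0.1208
α₁ + 2α₂ = 1.1170
DIC = CA / (α₁ + 2α₂) = 2.47 / 1.1170 = 2.21 mmol/kg

DIC = 2.21 mmol/kg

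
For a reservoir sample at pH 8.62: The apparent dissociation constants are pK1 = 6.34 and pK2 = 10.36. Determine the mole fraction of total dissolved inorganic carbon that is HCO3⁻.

α₁ = 0.977

α₁ = 1 / (1 + [H⁺]/K1 + K2/[H⁺]) = 1 / (1 + 10^-2.28 + 10^-1.74)
   = 1 / (1 + 0.0052481 + 0.018197) = 1/1.0234 = 0.9771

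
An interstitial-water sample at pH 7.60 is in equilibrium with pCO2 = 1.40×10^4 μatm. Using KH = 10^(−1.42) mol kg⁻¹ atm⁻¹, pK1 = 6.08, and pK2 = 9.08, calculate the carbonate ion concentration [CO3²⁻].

[CO2*] = KH · pCO2 = 10^(−1.42) × 1.40×10^4×10^-6 = 5.323×10^-4 mol/kg
α₀ = 1/(1 + K1/[H⁺] + K1K2/[H⁺]²) = 1/(1 + 10^+1.52 + 10^+0.04) = 0.02840
DIC = [CO2*]/α₀ = 5.323×10^-4 / 0.02840 = 18.74 mmol/kg
[CO3²⁻] = α₂·DIC; α₂ = 0.03114, so [CO3²⁻] = 0.03114 × 18.74 = 0.584 mmol/kg

[CO3²⁻] = 0.584 mmol/kg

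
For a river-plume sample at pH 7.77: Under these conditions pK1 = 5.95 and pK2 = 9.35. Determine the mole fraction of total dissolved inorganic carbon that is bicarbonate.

α₁ = 1 / (1 + [H⁺]/K1 + K2/[H⁺]) = 1 / (1 + 10^-1.82 + 10^-1.58)
   = 1 / (1 + 0.015136 + 0.026303) = 1/1.0414 = 0.9602

α₁ = 0.960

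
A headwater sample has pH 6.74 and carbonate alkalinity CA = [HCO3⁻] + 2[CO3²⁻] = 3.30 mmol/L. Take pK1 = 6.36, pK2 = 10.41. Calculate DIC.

DIC = 4.67 mmol/L

CA = [HCO3⁻] + 2[CO3²⁻] = (α₁ + 2α₂)·DIC
At pH 6.74: [H⁺]/K1 = 10^-0.38 = 0.41687, K2/[H⁺] = 10^-3.67 = 0.00021380
α₁ = 1/(1 + 0.41687 + 0.00021380) = 1/1.4171 = 0.7057; α₂ = α₁·K2/[H⁺] = 0.0001509
α₁ + 2α₂ = 0.7060
DIC = CA / (α₁ + 2α₂) = 3.30 / 0.7060 = 4.67 mmol/L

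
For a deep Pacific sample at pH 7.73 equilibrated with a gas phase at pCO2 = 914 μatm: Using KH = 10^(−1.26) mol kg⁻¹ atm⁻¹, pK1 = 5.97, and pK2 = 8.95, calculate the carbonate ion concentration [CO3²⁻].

[CO2*] = KH · pCO2 = 10^(−1.26) × 914×10^-6 = 5.023×10^-5 mol/kg
α₀ = 1/(1 + K1/[H⁺] + K1K2/[H⁺]²) = 1/(1 + 10^+1.76 + 10^+0.54) = 0.01613
DIC = [CO2*]/α₀ = 5.023×10^-5 / 0.01613 = 3.115 mmol/kg
[CO3²⁻] = α₂·DIC; α₂ = 0.05592, so [CO3²⁻] = 0.05592 × 3.115 = 0.174 mmol/kg

[CO3²⁻] = 0.174 mmol/kg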